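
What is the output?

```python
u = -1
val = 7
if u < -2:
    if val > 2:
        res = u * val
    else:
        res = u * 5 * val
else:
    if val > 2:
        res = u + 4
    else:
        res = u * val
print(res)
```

3

u=-1, val=7
u < -2 is False; val > 2 is True
→ res = u + 4 = 3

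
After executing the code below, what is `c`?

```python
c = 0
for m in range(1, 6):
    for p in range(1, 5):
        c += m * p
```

m=1,p=1: c = 0+1 = 1
m=1,p=2: c = 1+2 = 3
m=1,p=3: c = 3+3 = 6
m=1,p=4: c = 6+4 = 10
m=2,p=1: c = 10+2 = 12
m=2,p=2: c = 12+4 = 16
m=2,p=3: c = 16+6 = 22
m=2,p=4: c = 22+8 = 30
m=3,p=1: c = 30+3 = 33
m=3,p=2: c = 33+6 = 39
m=3,p=3: c = 39+9 = 48
m=3,p=4: c = 48+12 = 60
m=4,p=1: c = 60+4 = 64
m=4,p=2: c = 64+8 = 72
m=4,p=3: c = 72+12 = 84
m=4,p=4: c = 84+16 = 100
m=5,p=1: c = 100+5 = 105
m=5,p=2: c = 105+10 = 115
m=5,p=3: c = 115+15 = 130
m=5,p=4: c = 130+20 = 150

150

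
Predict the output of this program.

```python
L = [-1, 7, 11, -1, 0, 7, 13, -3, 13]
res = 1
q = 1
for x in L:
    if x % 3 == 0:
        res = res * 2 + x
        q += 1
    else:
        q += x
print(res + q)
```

53

x=-1: not %3==0; q=0
x=7: not %3==0; q=7
x=11: not %3==0; q=18
x=-1: not %3==0; q=17
x=0: %3==0, res = 1*2+0 = 2; q=18
x=7: not %3==0; q=25
x=13: not %3==0; q=38
x=-3: %3==0, res = 2*2+(-3) = 1; q=39
x=13: not %3==0; q=52
res+q = 1+52 = 53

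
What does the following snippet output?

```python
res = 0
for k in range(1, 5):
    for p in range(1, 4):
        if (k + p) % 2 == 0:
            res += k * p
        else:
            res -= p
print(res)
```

k=1,p=1: even sum, res = 0+1 = 1
k=1,p=2: odd sum, res = 1-2 = -1
k=1,p=3: even sum, res = (-1)+3 = 2
k=2,p=1: odd sum, res = 2-1 = 1
k=2,p=2: even sum, res = 1+4 = 5
k=2,p=3: odd sum, res = 5-3 = 2
k=3,p=1: even sum, res = 2+3 = 5
k=3,p=2: odd sum, res = 5-2 = 3
k=3,p=3: even sum, res = 3+9 = 12
k=4,p=1: odd sum, res = 12-1 = 11
k=4,p=2: even sum, res = 11+8 = 19
k=4,p=3: odd sum, res = 19-3 = 16

16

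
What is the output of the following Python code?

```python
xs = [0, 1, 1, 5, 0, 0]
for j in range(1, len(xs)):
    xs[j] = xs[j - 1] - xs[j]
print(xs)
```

[0, -1, -2, -7, -7, -7]

j=1: xs[1] = 0-1 = -1 → [0, -1, 1, 5, 0, 0]
j=2: xs[2] = (-1)-1 = -2 → [0, -1, -2, 5, 0, 0]
j=3: xs[3] = (-2)-5 = -7 → [0, -1, -2, -7, 0, 0]
j=4: xs[4] = (-7)-0 = -7 → [0, -1, -2, -7, -7, 0]
j=5: xs[5] = (-7)-0 = -7 → [0, -1, -2, -7, -7, -7]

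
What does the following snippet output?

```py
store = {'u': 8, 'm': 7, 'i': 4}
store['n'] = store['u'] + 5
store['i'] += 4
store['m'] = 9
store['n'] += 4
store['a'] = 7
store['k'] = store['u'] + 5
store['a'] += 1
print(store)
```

{'u': 8, 'm': 9, 'i': 8, 'n': 17, 'a': 8, 'k': 13}

store['n'] = store['u']+5 = 13 → {'u': 8, 'm': 7, 'i': 4, 'n': 13}
store['i'] = 4+4 = 8 → {'u': 8, 'm': 7, 'i': 8, 'n': 13}
store['m'] = 9 → {'u': 8, 'm': 9, 'i': 8, 'n': 13}
store['n'] = 13+4 = 17 → {'u': 8, 'm': 9, 'i': 8, 'n': 17}
store['a'] = 7 → {'u': 8, 'm': 9, 'i': 8, 'n': 17, 'a': 7}
store['k'] = store['u']+5 = 13 → {'u': 8, 'm': 9, 'i': 8, 'n': 17, 'a': 7, 'k': 13}
store['a'] = 7+1 = 8 → {'u': 8, 'm': 9, 'i': 8, 'n': 17, 'a': 8, 'k': 13}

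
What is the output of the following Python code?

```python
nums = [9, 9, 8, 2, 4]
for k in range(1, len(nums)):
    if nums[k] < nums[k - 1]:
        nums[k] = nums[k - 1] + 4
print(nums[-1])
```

k=1: 9>=9, unchanged → [9, 9, 8, 2, 4]
k=2: 8<9, nums[2] = 9+4 = 13 → [9, 9, 13, 2, 4]
k=3: 2<13, nums[3] = 13+4 = 17 → [9, 9, 13, 17, 4]
k=4: 4<17, nums[4] = 17+4 = 21 → [9, 9, 13, 17, 21]

21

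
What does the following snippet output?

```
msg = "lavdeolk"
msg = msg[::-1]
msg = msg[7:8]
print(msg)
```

reverse → 'kloedval'
slice [7:8] → 'l'

l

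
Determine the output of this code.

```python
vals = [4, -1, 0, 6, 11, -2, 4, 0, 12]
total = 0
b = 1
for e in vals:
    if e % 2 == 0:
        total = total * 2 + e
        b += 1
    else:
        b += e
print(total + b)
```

e=4: even, total = 0*2+4 = 4; b=2
e=-1: not even; b=1
e=0: even, total = 4*2+0 = 8; b=2
e=6: even, total = 8*2+6 = 22; b=3
e=11: not even; b=14
e=-2: even, total = 22*2+(-2) = 42; b=15
e=4: even, total = 42*2+4 = 88; b=16
e=0: even, total = 88*2+0 = 176; b=17
e=12: even, total = 176*2+12 = 364; b=18
total+b = 364+18 = 382

382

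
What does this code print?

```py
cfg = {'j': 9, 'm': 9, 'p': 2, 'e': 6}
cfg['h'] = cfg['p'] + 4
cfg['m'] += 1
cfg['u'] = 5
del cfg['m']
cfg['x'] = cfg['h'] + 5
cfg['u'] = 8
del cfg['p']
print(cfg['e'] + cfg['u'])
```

14

cfg['h'] = cfg['p']+4 = 6 → {'j': 9, 'm': 9, 'p': 2, 'e': 6, 'h': 6}
cfg['m'] = 9+1 = 10 → {'j': 9, 'm': 10, 'p': 2, 'e': 6, 'h': 6}
cfg['u'] = 5 → {'j': 9, 'm': 10, 'p': 2, 'e': 6, 'h': 6, 'u': 5}
del 'm' → {'j': 9, 'p': 2, 'e': 6, 'h': 6, 'u': 5}
cfg['x'] = cfg['h']+5 = 11 → {'j': 9, 'p': 2, 'e': 6, 'h': 6, 'u': 5, 'x': 11}
cfg['u'] = 8 → {'j': 9, 'p': 2, 'e': 6, 'h': 6, 'u': 8, 'x': 11}
del 'p' → {'j': 9, 'e': 6, 'h': 6, 'u': 8, 'x': 11}
cfg['e']+cfg['u'] = 6+8 = 14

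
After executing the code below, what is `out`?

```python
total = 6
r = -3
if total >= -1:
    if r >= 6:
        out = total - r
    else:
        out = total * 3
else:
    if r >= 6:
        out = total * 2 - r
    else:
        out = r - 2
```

total=6, r=-3
total >= -1 is True; r >= 6 is False
→ out = total * 3 = 18

18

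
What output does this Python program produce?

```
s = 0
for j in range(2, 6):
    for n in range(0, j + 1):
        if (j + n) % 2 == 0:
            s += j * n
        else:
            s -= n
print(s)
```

72

j=2,n=0: even sum, s = 0+0 = 0
j=2,n=1: odd sum, s = 0-1 = -1
j=2,n=2: even sum, s = (-1)+4 = 3
j=3,n=0: odd sum, s = 3-0 = 3
j=3,n=1: even sum, s = 3+3 = 6
j=3,n=2: odd sum, s = 6-2 = 4
j=3,n=3: even sum, s = 4+9 = 13
j=4,n=0: even sum, s = 13+0 = 13
j=4,n=1: odd sum, s = 13-1 = 12
j=4,n=2: even sum, s = 12+8 = 20
j=4,n=3: odd sum, s = 20-3 = 17
j=4,n=4: even sum, s = 17+16 = 33
j=5,n=0: odd sum, s = 33-0 = 33
j=5,n=1: even sum, s = 33+5 = 38
j=5,n=2: odd sum, s = 38-2 = 36
j=5,n=3: even sum, s = 36+15 = 51
j=5,n=4: odd sum, s = 51-4 = 47
j=5,n=5: even sum, s = 47+25 = 72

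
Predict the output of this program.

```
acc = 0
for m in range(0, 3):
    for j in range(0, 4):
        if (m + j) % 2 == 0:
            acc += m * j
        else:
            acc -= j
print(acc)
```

-2

m=0,j=0: even sum, acc = 0+0 = 0
m=0,j=1: odd sum, acc = 0-1 = -1
m=0,j=2: even sum, acc = (-1)+0 = -1
m=0,j=3: odd sum, acc = (-1)-3 = -4
m=1,j=0: odd sum, acc = (-4)-0 = -4
m=1,j=1: even sum, acc = (-4)+1 = -3
m=1,j=2: odd sum, acc = (-3)-2 = -5
m=1,j=3: even sum, acc = (-5)+3 = -2
m=2,j=0: even sum, acc = (-2)+0 = -2
m=2,j=1: odd sum, acc = (-2)-1 = -3
m=2,j=2: even sum, acc = (-3)+4 = 1
m=2,j=3: odd sum, acc = 1-3 = -2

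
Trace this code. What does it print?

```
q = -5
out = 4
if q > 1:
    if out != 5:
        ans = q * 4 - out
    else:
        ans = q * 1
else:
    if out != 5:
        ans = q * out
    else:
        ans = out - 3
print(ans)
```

q=-5, out=4
q > 1 is False; out != 5 is True
→ ans = q * out = -20

-20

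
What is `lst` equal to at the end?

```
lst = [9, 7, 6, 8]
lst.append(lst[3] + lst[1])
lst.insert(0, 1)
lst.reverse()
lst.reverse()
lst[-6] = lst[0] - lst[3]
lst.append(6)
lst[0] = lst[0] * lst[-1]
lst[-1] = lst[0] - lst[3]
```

[-30, 9, 7, 6, 8, 15, -36]

append lst[3]+lst[1] = 8+7 = 15 → [9, 7, 6, 8, 15]
insert 1 at 0 → [1, 9, 7, 6, 8, 15]
reverse → [15, 8, 6, 7, 9, 1]
reverse → [1, 9, 7, 6, 8, 15]
lst[-6] = lst[0]-lst[3] = 1-6 = -5 → [-5, 9, 7, 6, 8, 15]
append 6 → [-5, 9, 7, 6, 8, 15, 6]
lst[0] = lst[0]*lst[-1] = (-5)*6 = -30 → [-30, 9, 7, 6, 8, 15, 6]
lst[-1] = lst[0]-lst[3] = (-30)-6 = -36 → [-30, 9, 7, 6, 8, 15, -36]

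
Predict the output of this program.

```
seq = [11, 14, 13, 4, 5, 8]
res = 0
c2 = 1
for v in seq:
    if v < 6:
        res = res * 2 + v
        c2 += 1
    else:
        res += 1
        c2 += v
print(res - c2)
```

-23

v=11: not <6, res = 0+1 = 1; c2=12
v=14: not <6, res = 1+1 = 2; c2=26
v=13: not <6, res = 2+1 = 3; c2=39
v=4: <6, res = 3*2+4 = 10; c2=40
v=5: <6, res = 10*2+5 = 25; c2=41
v=8: not <6, res = 25+1 = 26; c2=49
res-c2 = 26-49 = -23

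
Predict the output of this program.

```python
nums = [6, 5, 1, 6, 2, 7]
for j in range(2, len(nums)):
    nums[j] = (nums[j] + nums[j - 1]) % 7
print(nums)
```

[6, 5, 6, 5, 0, 0]

j=2: nums[2] = (1+5)%7 = 6 → [6, 5, 6, 6, 2, 7]
j=3: nums[3] = (6+6)%7 = 5 → [6, 5, 6, 5, 2, 7]
j=4: nums[4] = (2+5)%7 = 0 → [6, 5, 6, 5, 0, 7]
j=5: nums[5] = (7+0)%7 = 0 → [6, 5, 6, 5, 0, 0]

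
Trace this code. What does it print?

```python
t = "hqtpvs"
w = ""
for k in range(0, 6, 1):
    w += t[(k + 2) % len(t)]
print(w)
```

k=0: add t[2]='t' → 't'
k=1: add t[3]='p' → 'tp'
k=2: add t[4]='v' → 'tpv'
k=3: add t[5]='s' → 'tpvs'
k=4: add t[0]='h' → 'tpvsh'
k=5: add t[1]='q' → 'tpvshq'

tpvshq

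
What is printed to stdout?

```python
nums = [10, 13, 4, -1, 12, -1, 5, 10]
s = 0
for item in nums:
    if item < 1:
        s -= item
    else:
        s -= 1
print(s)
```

item=10: not <1, s = 0-1 = -1
item=13: not <1, s = (-1)-1 = -2
item=4: not <1, s = (-2)-1 = -3
item=-1: <1, s = (-3)-(-1) = -2
item=12: not <1, s = (-2)-1 = -3
item=-1: <1, s = (-3)-(-1) = -2
item=5: not <1, s = (-2)-1 = -3
item=10: not <1, s = (-3)-1 = -4

-4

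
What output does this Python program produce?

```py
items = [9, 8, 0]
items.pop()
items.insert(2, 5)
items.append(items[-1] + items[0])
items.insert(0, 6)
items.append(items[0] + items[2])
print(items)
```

[6, 9, 8, 5, 14, 14]

pop() removes 0 → [9, 8]
insert 5 at 2 → [9, 8, 5]
append items[-1]+items[0] = 5+9 = 14 → [9, 8, 5, 14]
insert 6 at 0 → [6, 9, 8, 5, 14]
append items[0]+items[2] = 6+8 = 14 → [6, 9, 8, 5, 14, 14]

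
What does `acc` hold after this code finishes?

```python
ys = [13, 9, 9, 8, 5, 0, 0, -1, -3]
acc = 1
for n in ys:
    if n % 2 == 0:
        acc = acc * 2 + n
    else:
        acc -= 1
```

10

n=13: not even, acc = 1-1 = 0
n=9: not even, acc = 0-1 = -1
n=9: not even, acc = (-1)-1 = -2
n=8: even, acc = (-2)*2+8 = 4
n=5: not even, acc = 4-1 = 3
n=0: even, acc = 3*2+0 = 6
n=0: even, acc = 6*2+0 = 12
n=-1: not even, acc = 12-1 = 11
n=-3: not even, acc = 11-1 = 10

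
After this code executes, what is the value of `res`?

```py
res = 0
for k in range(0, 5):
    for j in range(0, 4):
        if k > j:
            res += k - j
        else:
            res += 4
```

60

k=0,j=0: not 0>0, res = 0+4 = 4
k=0,j=1: not 0>1, res = 4+4 = 8
k=0,j=2: not 0>2, res = 8+4 = 12
k=0,j=3: not 0>3, res = 12+4 = 16
k=1,j=0: 1>0, res = 16+1 = 17
k=1,j=1: not 1>1, res = 17+4 = 21
k=1,j=2: not 1>2, res = 21+4 = 25
k=1,j=3: not 1>3, res = 25+4 = 29
k=2,j=0: 2>0, res = 29+2 = 31
k=2,j=1: 2>1, res = 31+1 = 32
k=2,j=2: not 2>2, res = 32+4 = 36
k=2,j=3: not 2>3, res = 36+4 = 40
k=3,j=0: 3>0, res = 40+3 = 43
k=3,j=1: 3>1, res = 43+2 = 45
k=3,j=2: 3>2, res = 45+1 = 46
k=3,j=3: not 3>3, res = 46+4 = 50
k=4,j=0: 4>0, res = 50+4 = 54
k=4,j=1: 4>1, res = 54+3 = 57
k=4,j=2: 4>2, res = 57+2 = 59
k=4,j=3: 4>3, res = 59+1 = 60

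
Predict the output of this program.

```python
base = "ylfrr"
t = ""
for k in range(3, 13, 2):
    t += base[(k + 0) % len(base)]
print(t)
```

ryfrl

k=3: add base[3]='r' → 'r'
k=5: add base[0]='y' → 'ry'
k=7: add base[2]='f' → 'ryf'
k=9: add base[4]='r' → 'ryfr'
k=11: add base[1]='l' → 'ryfrl'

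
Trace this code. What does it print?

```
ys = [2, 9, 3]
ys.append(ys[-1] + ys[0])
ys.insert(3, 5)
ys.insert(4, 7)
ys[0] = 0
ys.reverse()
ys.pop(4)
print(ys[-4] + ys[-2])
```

10

append ys[-1]+ys[0] = 3+2 = 5 → [2, 9, 3, 5]
insert 5 at 3 → [2, 9, 3, 5, 5]
insert 7 at 4 → [2, 9, 3, 5, 7, 5]
ys[0] = 0 → [0, 9, 3, 5, 7, 5]
reverse → [5, 7, 5, 3, 9, 0]
pop(4) removes 9 → [5, 7, 5, 3, 0]
ys[-4]+ys[-2] = 7+3 = 10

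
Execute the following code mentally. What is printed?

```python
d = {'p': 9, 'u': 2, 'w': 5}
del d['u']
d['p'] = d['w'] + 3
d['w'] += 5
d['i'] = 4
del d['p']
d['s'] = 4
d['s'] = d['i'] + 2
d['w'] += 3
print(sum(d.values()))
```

del 'u' → {'p': 9, 'w': 5}
d['p'] = d['w']+3 = 8 → {'p': 8, 'w': 5}
d['w'] = 5+5 = 10 → {'p': 8, 'w': 10}
d['i'] = 4 → {'p': 8, 'w': 10, 'i': 4}
del 'p' → {'w': 10, 'i': 4}
d['s'] = 4 → {'w': 10, 'i': 4, 's': 4}
d['s'] = d['i']+2 = 6 → {'w': 10, 'i': 4, 's': 6}
d['w'] = 10+3 = 13 → {'w': 13, 'i': 4, 's': 6}
sum of values = 23

23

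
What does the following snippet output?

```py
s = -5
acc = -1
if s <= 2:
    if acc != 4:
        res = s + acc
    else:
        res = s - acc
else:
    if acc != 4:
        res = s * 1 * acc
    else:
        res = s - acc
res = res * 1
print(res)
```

-6

s=-5, acc=-1
s <= 2 is True; acc != 4 is True
→ res = s + acc = -6
res = (-6)*1 = -6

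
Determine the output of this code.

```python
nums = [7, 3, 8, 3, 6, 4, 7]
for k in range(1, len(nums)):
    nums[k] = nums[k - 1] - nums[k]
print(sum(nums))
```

-54

k=1: nums[1] = 7-3 = 4 → [7, 4, 8, 3, 6, 4, 7]
k=2: nums[2] = 4-8 = -4 → [7, 4, -4, 3, 6, 4, 7]
k=3: nums[3] = (-4)-3 = -7 → [7, 4, -4, -7, 6, 4, 7]
k=4: nums[4] = (-7)-6 = -13 → [7, 4, -4, -7, -13, 4, 7]
k=5: nums[5] = (-13)-4 = -17 → [7, 4, -4, -7, -13, -17, 7]
k=6: nums[6] = (-17)-7 = -24 → [7, 4, -4, -7, -13, -17, -24]
sum = -54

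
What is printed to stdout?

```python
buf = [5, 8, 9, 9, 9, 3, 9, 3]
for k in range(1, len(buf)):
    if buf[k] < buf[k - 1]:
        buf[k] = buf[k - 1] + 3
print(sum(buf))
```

85

k=1: 8>=5, unchanged → [5, 8, 9, 9, 9, 3, 9, 3]
k=2: 9>=8, unchanged → [5, 8, 9, 9, 9, 3, 9, 3]
k=3: 9>=9, unchanged → [5, 8, 9, 9, 9, 3, 9, 3]
k=4: 9>=9, unchanged → [5, 8, 9, 9, 9, 3, 9, 3]
k=5: 3<9, buf[5] = 9+3 = 12 → [5, 8, 9, 9, 9, 12, 9, 3]
k=6: 9<12, buf[6] = 12+3 = 15 → [5, 8, 9, 9, 9, 12, 15, 3]
k=7: 3<15, buf[7] = 15+3 = 18 → [5, 8, 9, 9, 9, 12, 15, 18]
sum = 85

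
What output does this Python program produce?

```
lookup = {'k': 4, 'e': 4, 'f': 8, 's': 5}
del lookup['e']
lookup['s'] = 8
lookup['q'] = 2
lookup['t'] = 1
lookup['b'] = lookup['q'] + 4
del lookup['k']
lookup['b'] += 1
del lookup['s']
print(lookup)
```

{'f': 8, 'q': 2, 't': 1, 'b': 7}

del 'e' → {'k': 4, 'f': 8, 's': 5}
lookup['s'] = 8 → {'k': 4, 'f': 8, 's': 8}
lookup['q'] = 2 → {'k': 4, 'f': 8, 's': 8, 'q': 2}
lookup['t'] = 1 → {'k': 4, 'f': 8, 's': 8, 'q': 2, 't': 1}
lookup['b'] = lookup['q']+4 = 6 → {'k': 4, 'f': 8, 's': 8, 'q': 2, 't': 1, 'b': 6}
del 'k' → {'f': 8, 's': 8, 'q': 2, 't': 1, 'b': 6}
lookup['b'] = 6+1 = 7 → {'f': 8, 's': 8, 'q': 2, 't': 1, 'b': 7}
del 's' → {'f': 8, 'q': 2, 't': 1, 'b': 7}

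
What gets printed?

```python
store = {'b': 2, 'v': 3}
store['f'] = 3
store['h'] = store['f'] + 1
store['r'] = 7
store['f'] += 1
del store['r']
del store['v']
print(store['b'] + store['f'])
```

store['f'] = 3 → {'b': 2, 'v': 3, 'f': 3}
store['h'] = store['f']+1 = 4 → {'b': 2, 'v': 3, 'f': 3, 'h': 4}
store['r'] = 7 → {'b': 2, 'v': 3, 'f': 3, 'h': 4, 'r': 7}
store['f'] = 3+1 = 4 → {'b': 2, 'v': 3, 'f': 4, 'h': 4, 'r': 7}
del 'r' → {'b': 2, 'v': 3, 'f': 4, 'h': 4}
del 'v' → {'b': 2, 'f': 4, 'h': 4}
store['b']+store['f'] = 2+4 = 6

6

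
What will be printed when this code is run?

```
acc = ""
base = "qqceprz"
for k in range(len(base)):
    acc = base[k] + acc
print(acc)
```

zrpecqq

k=0: prepend 'q' → 'q'
k=1: prepend 'q' → 'qq'
k=2: prepend 'c' → 'cqq'
k=3: prepend 'e' → 'ecqq'
k=4: prepend 'p' → 'pecqq'
k=5: prepend 'r' → 'rpecqq'
k=6: prepend 'z' → 'zrpecqq'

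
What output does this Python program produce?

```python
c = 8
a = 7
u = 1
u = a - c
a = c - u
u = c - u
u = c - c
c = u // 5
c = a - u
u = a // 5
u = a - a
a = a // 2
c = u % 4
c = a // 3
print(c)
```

u = 7-8 = -1
a = 8-(-1) = 9
u = 8-(-1) = 9
u = 8-8 = 0
c = 0//5 = 0
c = 9-0 = 9
u = 9//5 = 1
u = 9-9 = 0
a = 9//2 = 4
c = 0%4 = 0
c = 4//3 = 1

1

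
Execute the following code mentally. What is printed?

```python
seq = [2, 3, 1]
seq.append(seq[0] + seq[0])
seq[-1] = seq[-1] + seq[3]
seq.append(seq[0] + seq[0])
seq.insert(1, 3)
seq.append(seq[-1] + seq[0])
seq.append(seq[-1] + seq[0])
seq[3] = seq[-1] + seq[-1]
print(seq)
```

append seq[0]+seq[0] = 2+2 = 4 → [2, 3, 1, 4]
seq[-1] = seq[-1]+seq[3] = 4+4 = 8 → [2, 3, 1, 8]
append seq[0]+seq[0] = 2+2 = 4 → [2, 3, 1, 8, 4]
insert 3 at 1 → [2, 3, 3, 1, 8, 4]
append seq[-1]+seq[0] = 4+2 = 6 → [2, 3, 3, 1, 8, 4, 6]
append seq[-1]+seq[0] = 6+2 = 8 → [2, 3, 3, 1, 8, 4, 6, 8]
seq[3] = seq[-1]+seq[-1] = 8+8 = 16 → [2, 3, 3, 16, 8, 4, 6, 8]

[2, 3, 3, 16, 8, 4, 6, 8]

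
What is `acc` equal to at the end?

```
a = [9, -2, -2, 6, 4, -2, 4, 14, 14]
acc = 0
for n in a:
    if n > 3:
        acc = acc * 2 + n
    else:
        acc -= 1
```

402

n=9: >3, acc = 0*2+9 = 9
n=-2: not >3, acc = 9-1 = 8
n=-2: not >3, acc = 8-1 = 7
n=6: >3, acc = 7*2+6 = 20
n=4: >3, acc = 20*2+4 = 44
n=-2: not >3, acc = 44-1 = 43
n=4: >3, acc = 43*2+4 = 90
n=14: >3, acc = 90*2+14 = 194
n=14: >3, acc = 194*2+14 = 402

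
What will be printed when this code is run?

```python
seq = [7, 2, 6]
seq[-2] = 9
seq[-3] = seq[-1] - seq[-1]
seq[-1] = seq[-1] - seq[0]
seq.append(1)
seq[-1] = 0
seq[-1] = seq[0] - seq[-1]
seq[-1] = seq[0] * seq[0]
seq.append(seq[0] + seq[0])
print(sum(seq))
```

seq[-2] = 9 → [7, 9, 6]
seq[-3] = seq[-1]-seq[-1] = 6-6 = 0 → [0, 9, 6]
seq[-1] = seq[-1]-seq[0] = 6-0 = 6 → [0, 9, 6]
append 1 → [0, 9, 6, 1]
seq[-1] = 0 → [0, 9, 6, 0]
seq[-1] = seq[0]-seq[-1] = 0-0 = 0 → [0, 9, 6, 0]
seq[-1] = seq[0]*seq[0] = 0*0 = 0 → [0, 9, 6, 0]
append seq[0]+seq[0] = 0+0 = 0 → [0, 9, 6, 0, 0]
sum = 15

15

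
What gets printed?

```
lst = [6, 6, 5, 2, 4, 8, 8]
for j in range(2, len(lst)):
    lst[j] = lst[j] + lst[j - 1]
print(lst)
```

[6, 6, 11, 13, 17, 25, 33]

j=2: lst[2] = 5+6 = 11 → [6, 6, 11, 2, 4, 8, 8]
j=3: lst[3] = 2+11 = 13 → [6, 6, 11, 13, 4, 8, 8]
j=4: lst[4] = 4+13 = 17 → [6, 6, 11, 13, 17, 8, 8]
j=5: lst[5] = 8+17 = 25 → [6, 6, 11, 13, 17, 25, 8]
j=6: lst[6] = 8+25 = 33 → [6, 6, 11, 13, 17, 25, 33]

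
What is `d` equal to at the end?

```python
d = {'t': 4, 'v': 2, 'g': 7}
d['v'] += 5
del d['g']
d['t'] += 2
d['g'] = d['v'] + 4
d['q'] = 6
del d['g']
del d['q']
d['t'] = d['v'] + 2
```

{'t': 9, 'v': 7}

d['v'] = 2+5 = 7 → {'t': 4, 'v': 7, 'g': 7}
del 'g' → {'t': 4, 'v': 7}
d['t'] = 4+2 = 6 → {'t': 6, 'v': 7}
d['g'] = d['v']+4 = 11 → {'t': 6, 'v': 7, 'g': 11}
d['q'] = 6 → {'t': 6, 'v': 7, 'g': 11, 'q': 6}
del 'g' → {'t': 6, 'v': 7, 'q': 6}
del 'q' → {'t': 6, 'v': 7}
d['t'] = d['v']+2 = 9 → {'t': 9, 'v': 7}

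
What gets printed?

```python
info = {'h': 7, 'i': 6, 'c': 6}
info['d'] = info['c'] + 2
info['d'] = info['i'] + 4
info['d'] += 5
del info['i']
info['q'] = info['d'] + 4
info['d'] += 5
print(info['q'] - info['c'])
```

13

info['d'] = info['c']+2 = 8 → {'h': 7, 'i': 6, 'c': 6, 'd': 8}
info['d'] = info['i']+4 = 10 → {'h': 7, 'i': 6, 'c': 6, 'd': 10}
info['d'] = 10+5 = 15 → {'h': 7, 'i': 6, 'c': 6, 'd': 15}
del 'i' → {'h': 7, 'c': 6, 'd': 15}
info['q'] = info['d']+4 = 19 → {'h': 7, 'c': 6, 'd': 15, 'q': 19}
info['d'] = 15+5 = 20 → {'h': 7, 'c': 6, 'd': 20, 'q': 19}
info['q']-info['c'] = 19-6 = 13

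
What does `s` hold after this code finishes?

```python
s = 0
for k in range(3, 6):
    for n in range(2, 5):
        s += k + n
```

63

k=3,n=2: s = 0+5 = 5
k=3,n=3: s = 5+6 = 11
k=3,n=4: s = 11+7 = 18
k=4,n=2: s = 18+6 = 24
k=4,n=3: s = 24+7 = 31
k=4,n=4: s = 31+8 = 39
k=5,n=2: s = 39+7 = 46
k=5,n=3: s = 46+8 = 54
k=5,n=4: s = 54+9 = 63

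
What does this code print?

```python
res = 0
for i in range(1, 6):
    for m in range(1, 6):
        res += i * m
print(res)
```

225

i=1,m=1: res = 0+1 = 1
i=1,m=2: res = 1+2 = 3
i=1,m=3: res = 3+3 = 6
i=1,m=4: res = 6+4 = 10
i=1,m=5: res = 10+5 = 15
i=2,m=1: res = 15+2 = 17
i=2,m=2: res = 17+4 = 21
i=2,m=3: res = 21+6 = 27
i=2,m=4: res = 27+8 = 35
i=2,m=5: res = 35+10 = 45
i=3,m=1: res = 45+3 = 48
i=3,m=2: res = 48+6 = 54
i=3,m=3: res = 54+9 = 63
i=3,m=4: res = 63+12 = 75
i=3,m=5: res = 75+15 = 90
i=4,m=1: res = 90+4 = 94
i=4,m=2: res = 94+8 = 102
i=4,m=3: res = 102+12 = 114
i=4,m=4: res = 114+16 = 130
i=4,m=5: res = 130+20 = 150
i=5,m=1: res = 150+5 = 155
i=5,m=2: res = 155+10 = 165
i=5,m=3: res = 165+15 = 180
i=5,m=4: res = 180+20 = 200
i=5,m=5: res = 200+25 = 225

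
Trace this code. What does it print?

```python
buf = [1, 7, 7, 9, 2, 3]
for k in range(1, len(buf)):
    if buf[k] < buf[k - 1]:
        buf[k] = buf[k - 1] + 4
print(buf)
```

[1, 7, 7, 9, 13, 17]

k=1: 7>=1, unchanged → [1, 7, 7, 9, 2, 3]
k=2: 7>=7, unchanged → [1, 7, 7, 9, 2, 3]
k=3: 9>=7, unchanged → [1, 7, 7, 9, 2, 3]
k=4: 2<9, buf[4] = 9+4 = 13 → [1, 7, 7, 9, 13, 3]
k=5: 3<13, buf[5] = 13+4 = 17 → [1, 7, 7, 9, 13, 17]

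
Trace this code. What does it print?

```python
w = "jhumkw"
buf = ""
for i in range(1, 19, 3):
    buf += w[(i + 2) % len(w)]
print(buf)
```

mjmjmj

i=1: add w[3]='m' → 'm'
i=4: add w[0]='j' → 'mj'
i=7: add w[3]='m' → 'mjm'
i=10: add w[0]='j' → 'mjmj'
i=13: add w[3]='m' → 'mjmjm'
i=16: add w[0]='j' → 'mjmjmj'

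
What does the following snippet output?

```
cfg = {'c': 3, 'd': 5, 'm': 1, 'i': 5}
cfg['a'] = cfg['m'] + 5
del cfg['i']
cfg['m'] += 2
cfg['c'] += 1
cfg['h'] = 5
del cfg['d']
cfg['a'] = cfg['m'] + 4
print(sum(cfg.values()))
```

19

cfg['a'] = cfg['m']+5 = 6 → {'c': 3, 'd': 5, 'm': 1, 'i': 5, 'a': 6}
del 'i' → {'c': 3, 'd': 5, 'm': 1, 'a': 6}
cfg['m'] = 1+2 = 3 → {'c': 3, 'd': 5, 'm': 3, 'a': 6}
cfg['c'] = 3+1 = 4 → {'c': 4, 'd': 5, 'm': 3, 'a': 6}
cfg['h'] = 5 → {'c': 4, 'd': 5, 'm': 3, 'a': 6, 'h': 5}
del 'd' → {'c': 4, 'm': 3, 'a': 6, 'h': 5}
cfg['a'] = cfg['m']+4 = 7 → {'c': 4, 'm': 3, 'a': 7, 'h': 5}
sum of values = 19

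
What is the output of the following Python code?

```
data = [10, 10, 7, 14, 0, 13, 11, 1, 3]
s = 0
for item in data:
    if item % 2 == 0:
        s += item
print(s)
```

34

item=10: even, s = 0+10 = 10
item=10: even, s = 10+10 = 20
item=7: not even
item=14: even, s = 20+14 = 34
item=0: even, s = 34+0 = 34
item=13: not even
item=11: not even
item=1: not even
item=3: not even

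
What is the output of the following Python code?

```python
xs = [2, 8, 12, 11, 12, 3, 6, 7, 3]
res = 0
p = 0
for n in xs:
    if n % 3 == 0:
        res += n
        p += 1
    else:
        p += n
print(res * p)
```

1188

n=2: not %3==0; p=2
n=8: not %3==0; p=10
n=12: %3==0, res = 0+12 = 12; p=11
n=11: not %3==0; p=22
n=12: %3==0, res = 12+12 = 24; p=23
n=3: %3==0, res = 24+3 = 27; p=24
n=6: %3==0, res = 27+6 = 33; p=25
n=7: not %3==0; p=32
n=3: %3==0, res = 33+3 = 36; p=33
res*p = 36*33 = 1188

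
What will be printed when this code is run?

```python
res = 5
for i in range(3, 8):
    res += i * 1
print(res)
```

30

i=3: res = 5+3*1 = 8
i=4: res = 8+4*1 = 12
i=5: res = 12+5*1 = 17
i=6: res = 17+6*1 = 23
i=7: res = 23+7*1 = 30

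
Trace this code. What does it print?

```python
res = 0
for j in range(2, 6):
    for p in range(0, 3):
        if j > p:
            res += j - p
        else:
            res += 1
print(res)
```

j=2,p=0: 2>0, res = 0+2 = 2
j=2,p=1: 2>1, res = 2+1 = 3
j=2,p=2: not 2>2, res = 3+1 = 4
j=3,p=0: 3>0, res = 4+3 = 7
j=3,p=1: 3>1, res = 7+2 = 9
j=3,p=2: 3>2, res = 9+1 = 10
j=4,p=0: 4>0, res = 10+4 = 14
j=4,p=1: 4>1, res = 14+3 = 17
j=4,p=2: 4>2, res = 17+2 = 19
j=5,p=0: 5>0, res = 19+5 = 24
j=5,p=1: 5>1, res = 24+4 = 28
j=5,p=2: 5>2, res = 28+3 = 31

31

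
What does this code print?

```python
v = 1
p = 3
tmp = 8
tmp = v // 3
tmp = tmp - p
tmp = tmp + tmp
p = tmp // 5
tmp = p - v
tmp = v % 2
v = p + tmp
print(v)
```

tmp = 1//3 = 0
tmp = 0-3 = -3
tmp = (-3)+(-3) = -6
p = (-6)//5 = -2
tmp = (-2)-1 = -3
tmp = 1%2 = 1
v = (-2)+1 = -1

-1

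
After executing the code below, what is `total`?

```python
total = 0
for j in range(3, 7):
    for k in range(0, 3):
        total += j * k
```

j=3,k=0: total = 0+0 = 0
j=3,k=1: total = 0+3 = 3
j=3,k=2: total = 3+6 = 9
j=4,k=0: total = 9+0 = 9
j=4,k=1: total = 9+4 = 13
j=4,k=2: total = 13+8 = 21
j=5,k=0: total = 21+0 = 21
j=5,k=1: total = 21+5 = 26
j=5,k=2: total = 26+10 = 36
j=6,k=0: total = 36+0 = 36
j=6,k=1: total = 36+6 = 42
j=6,k=2: total = 42+12 = 54

54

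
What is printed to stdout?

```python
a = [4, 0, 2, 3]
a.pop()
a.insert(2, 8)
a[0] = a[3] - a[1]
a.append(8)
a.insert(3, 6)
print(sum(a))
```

pop() removes 3 → [4, 0, 2]
insert 8 at 2 → [4, 0, 8, 2]
a[0] = a[3]-a[1] = 2-0 = 2 → [2, 0, 8, 2]
append 8 → [2, 0, 8, 2, 8]
insert 6 at 3 → [2, 0, 8, 6, 2, 8]
sum = 26

26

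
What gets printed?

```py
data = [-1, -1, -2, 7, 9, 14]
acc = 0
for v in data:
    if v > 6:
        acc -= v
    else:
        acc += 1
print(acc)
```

v=-1: not >6, acc = 0+1 = 1
v=-1: not >6, acc = 1+1 = 2
v=-2: not >6, acc = 2+1 = 3
v=7: >6, acc = 3-7 = -4
v=9: >6, acc = (-4)-9 = -13
v=14: >6, acc = (-13)-14 = -27

-27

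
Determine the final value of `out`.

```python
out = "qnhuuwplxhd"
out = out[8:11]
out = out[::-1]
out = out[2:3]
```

'x'

slice [8:11] → 'xhd'
reverse → 'dhx'
slice [2:3] → 'x'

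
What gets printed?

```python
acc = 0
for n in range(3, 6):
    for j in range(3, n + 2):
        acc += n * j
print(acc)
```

159

n=3,j=3: acc = 0+9 = 9
n=3,j=4: acc = 9+12 = 21
n=4,j=3: acc = 21+12 = 33
n=4,j=4: acc = 33+16 = 49
n=4,j=5: acc = 49+20 = 69
n=5,j=3: acc = 69+15 = 84
n=5,j=4: acc = 84+20 = 104
n=5,j=5: acc = 104+25 = 129
n=5,j=6: acc = 129+30 = 159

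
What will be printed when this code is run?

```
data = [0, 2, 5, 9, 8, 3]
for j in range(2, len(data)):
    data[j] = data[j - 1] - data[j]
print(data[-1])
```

j=2: data[2] = 2-5 = -3 → [0, 2, -3, 9, 8, 3]
j=3: data[3] = (-3)-9 = -12 → [0, 2, -3, -12, 8, 3]
j=4: data[4] = (-12)-8 = -20 → [0, 2, -3, -12, -20, 3]
j=5: data[5] = (-20)-3 = -23 → [0, 2, -3, -12, -20, -23]

-23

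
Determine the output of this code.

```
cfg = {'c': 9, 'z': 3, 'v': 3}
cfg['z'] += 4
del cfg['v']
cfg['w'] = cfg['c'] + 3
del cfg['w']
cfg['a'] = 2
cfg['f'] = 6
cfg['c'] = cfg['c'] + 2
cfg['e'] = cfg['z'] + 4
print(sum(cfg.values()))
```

37

cfg['z'] = 3+4 = 7 → {'c': 9, 'z': 7, 'v': 3}
del 'v' → {'c': 9, 'z': 7}
cfg['w'] = cfg['c']+3 = 12 → {'c': 9, 'z': 7, 'w': 12}
del 'w' → {'c': 9, 'z': 7}
cfg['a'] = 2 → {'c': 9, 'z': 7, 'a': 2}
cfg['f'] = 6 → {'c': 9, 'z': 7, 'a': 2, 'f': 6}
cfg['c'] = cfg['c']+2 = 11 → {'c': 11, 'z': 7, 'a': 2, 'f': 6}
cfg['e'] = cfg['z']+4 = 11 → {'c': 11, 'z': 7, 'a': 2, 'f': 6, 'e': 11}
sum of values = 37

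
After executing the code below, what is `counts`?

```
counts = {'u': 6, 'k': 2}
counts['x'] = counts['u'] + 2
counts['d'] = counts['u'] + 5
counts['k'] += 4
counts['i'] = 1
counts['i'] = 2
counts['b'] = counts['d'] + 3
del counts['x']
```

counts['x'] = counts['u']+2 = 8 → {'u': 6, 'k': 2, 'x': 8}
counts['d'] = counts['u']+5 = 11 → {'u': 6, 'k': 2, 'x': 8, 'd': 11}
counts['k'] = 2+4 = 6 → {'u': 6, 'k': 6, 'x': 8, 'd': 11}
counts['i'] = 1 → {'u': 6, 'k': 6, 'x': 8, 'd': 11, 'i': 1}
counts['i'] = 2 → {'u': 6, 'k': 6, 'x': 8, 'd': 11, 'i': 2}
counts['b'] = counts['d']+3 = 14 → {'u': 6, 'k': 6, 'x': 8, 'd': 11, 'i': 2, 'b': 14}
del 'x' → {'u': 6, 'k': 6, 'd': 11, 'i': 2, 'b': 14}

{'u': 6, 'k': 6, 'd': 11, 'i': 2, 'b': 14}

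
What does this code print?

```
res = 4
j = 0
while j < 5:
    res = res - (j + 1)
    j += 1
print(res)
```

-11

j=0: res = 4-1 = 3
j=1: res = 3-2 = 1
j=2: res = 1-3 = -2
j=3: res = (-2)-4 = -6
j=4: res = (-6)-5 = -11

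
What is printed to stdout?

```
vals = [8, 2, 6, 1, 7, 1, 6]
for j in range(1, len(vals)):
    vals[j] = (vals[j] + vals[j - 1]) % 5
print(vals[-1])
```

1

j=1: vals[1] = (2+8)%5 = 0 → [8, 0, 6, 1, 7, 1, 6]
j=2: vals[2] = (6+0)%5 = 1 → [8, 0, 1, 1, 7, 1, 6]
j=3: vals[3] = (1+1)%5 = 2 → [8, 0, 1, 2, 7, 1, 6]
j=4: vals[4] = (7+2)%5 = 4 → [8, 0, 1, 2, 4, 1, 6]
j=5: vals[5] = (1+4)%5 = 0 → [8, 0, 1, 2, 4, 0, 6]
j=6: vals[6] = (6+0)%5 = 1 → [8, 0, 1, 2, 4, 0, 1]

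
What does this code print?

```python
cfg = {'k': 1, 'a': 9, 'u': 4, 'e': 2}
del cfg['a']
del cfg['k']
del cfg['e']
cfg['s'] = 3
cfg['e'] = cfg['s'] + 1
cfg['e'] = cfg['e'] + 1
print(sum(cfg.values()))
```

12

del 'a' → {'k': 1, 'u': 4, 'e': 2}
del 'k' → {'u': 4, 'e': 2}
del 'e' → {'u': 4}
cfg['s'] = 3 → {'u': 4, 's': 3}
cfg['e'] = cfg['s']+1 = 4 → {'u': 4, 's': 3, 'e': 4}
cfg['e'] = cfg['e']+1 = 5 → {'u': 4, 's': 3, 'e': 5}
sum of values = 12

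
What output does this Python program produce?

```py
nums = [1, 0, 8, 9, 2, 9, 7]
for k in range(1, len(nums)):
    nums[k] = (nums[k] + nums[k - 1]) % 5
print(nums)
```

k=1: nums[1] = (0+1)%5 = 1 → [1, 1, 8, 9, 2, 9, 7]
k=2: nums[2] = (8+1)%5 = 4 → [1, 1, 4, 9, 2, 9, 7]
k=3: nums[3] = (9+4)%5 = 3 → [1, 1, 4, 3, 2, 9, 7]
k=4: nums[4] = (2+3)%5 = 0 → [1, 1, 4, 3, 0, 9, 7]
k=5: nums[5] = (9+0)%5 = 4 → [1, 1, 4, 3, 0, 4, 7]
k=6: nums[6] = (7+4)%5 = 1 → [1, 1, 4, 3, 0, 4, 1]

[1, 1, 4, 3, 0, 4, 1]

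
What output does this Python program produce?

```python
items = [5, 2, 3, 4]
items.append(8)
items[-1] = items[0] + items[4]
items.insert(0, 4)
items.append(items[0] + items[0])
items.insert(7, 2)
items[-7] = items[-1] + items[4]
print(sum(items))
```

append 8 → [5, 2, 3, 4, 8]
items[-1] = items[0]+items[4] = 5+8 = 13 → [5, 2, 3, 4, 13]
insert 4 at 0 → [4, 5, 2, 3, 4, 13]
append items[0]+items[0] = 4+4 = 8 → [4, 5, 2, 3, 4, 13, 8]
insert 2 at 7 → [4, 5, 2, 3, 4, 13, 8, 2]
items[-7] = items[-1]+items[4] = 2+4 = 6 → [4, 6, 2, 3, 4, 13, 8, 2]
sum = 42

42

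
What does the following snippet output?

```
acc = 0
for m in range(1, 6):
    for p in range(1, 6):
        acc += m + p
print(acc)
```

150

m=1,p=1: acc = 0+2 = 2
m=1,p=2: acc = 2+3 = 5
m=1,p=3: acc = 5+4 = 9
m=1,p=4: acc = 9+5 = 14
m=1,p=5: acc = 14+6 = 20
m=2,p=1: acc = 20+3 = 23
m=2,p=2: acc = 23+4 = 27
m=2,p=3: acc = 27+5 = 32
m=2,p=4: acc = 32+6 = 38
m=2,p=5: acc = 38+7 = 45
m=3,p=1: acc = 45+4 = 49
m=3,p=2: acc = 49+5 = 54
m=3,p=3: acc = 54+6 = 60
m=3,p=4: acc = 60+7 = 67
m=3,p=5: acc = 67+8 = 75
m=4,p=1: acc = 75+5 = 80
m=4,p=2: acc = 80+6 = 86
m=4,p=3: acc = 86+7 = 93
m=4,p=4: acc = 93+8 = 101
m=4,p=5: acc = 101+9 = 110
m=5,p=1: acc = 110+6 = 116
m=5,p=2: acc = 116+7 = 123
m=5,p=3: acc = 123+8 = 131
m=5,p=4: acc = 131+9 = 140
m=5,p=5: acc = 140+10 = 150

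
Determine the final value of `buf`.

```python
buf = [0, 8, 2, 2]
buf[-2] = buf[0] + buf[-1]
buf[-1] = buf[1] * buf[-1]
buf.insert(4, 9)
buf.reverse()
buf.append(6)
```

buf[-2] = buf[0]+buf[-1] = 0+2 = 2 → [0, 8, 2, 2]
buf[-1] = buf[1]*buf[-1] = 8*2 = 16 → [0, 8, 2, 16]
insert 9 at 4 → [0, 8, 2, 16, 9]
reverse → [9, 16, 2, 8, 0]
append 6 → [9, 16, 2, 8, 0, 6]

[9, 16, 2, 8, 0, 6]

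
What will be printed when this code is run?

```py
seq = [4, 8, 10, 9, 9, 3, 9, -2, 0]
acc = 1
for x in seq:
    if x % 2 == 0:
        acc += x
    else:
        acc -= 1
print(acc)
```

17

x=4: even, acc = 1+4 = 5
x=8: even, acc = 5+8 = 13
x=10: even, acc = 13+10 = 23
x=9: not even, acc = 23-1 = 22
x=9: not even, acc = 22-1 = 21
x=3: not even, acc = 21-1 = 20
x=9: not even, acc = 20-1 = 19
x=-2: even, acc = 19+(-2) = 17
x=0: even, acc = 17+0 = 17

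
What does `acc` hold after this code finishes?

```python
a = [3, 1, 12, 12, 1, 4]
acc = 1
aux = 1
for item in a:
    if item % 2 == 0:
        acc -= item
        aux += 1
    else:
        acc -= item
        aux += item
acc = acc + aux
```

item=3: not even, acc = 1-3 = -2; aux=4
item=1: not even, acc = (-2)-1 = -3; aux=5
item=12: even, acc = (-3)-12 = -15; aux=6
item=12: even, acc = (-15)-12 = -27; aux=7
item=1: not even, acc = (-27)-1 = -28; aux=8
item=4: even, acc = (-28)-4 = -32; aux=9
acc+aux = (-32)+9 = -23

-23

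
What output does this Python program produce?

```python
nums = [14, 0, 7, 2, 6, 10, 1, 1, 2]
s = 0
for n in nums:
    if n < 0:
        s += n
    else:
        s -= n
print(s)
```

n=14: not <0, s = 0-14 = -14
n=0: not <0, s = (-14)-0 = -14
n=7: not <0, s = (-14)-7 = -21
n=2: not <0, s = (-21)-2 = -23
n=6: not <0, s = (-23)-6 = -29
n=10: not <0, s = (-29)-10 = -39
n=1: not <0, s = (-39)-1 = -40
n=1: not <0, s = (-40)-1 = -41
n=2: not <0, s = (-41)-2 = -43

-43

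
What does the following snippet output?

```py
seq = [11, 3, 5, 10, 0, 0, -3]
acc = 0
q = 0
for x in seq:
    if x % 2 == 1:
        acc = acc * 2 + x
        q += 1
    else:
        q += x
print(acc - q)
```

93

x=11: odd, acc = 0*2+11 = 11; q=1
x=3: odd, acc = 11*2+3 = 25; q=2
x=5: odd, acc = 25*2+5 = 55; q=3
x=10: not odd; q=13
x=0: not odd; q=13
x=0: not odd; q=13
x=-3: odd, acc = 55*2+(-3) = 107; q=14
acc-q = 107-14 = 93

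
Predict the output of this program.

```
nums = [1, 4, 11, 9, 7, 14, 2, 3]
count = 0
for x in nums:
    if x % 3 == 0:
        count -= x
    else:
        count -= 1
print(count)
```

x=1: not %3==0, count = 0-1 = -1
x=4: not %3==0, count = (-1)-1 = -2
x=11: not %3==0, count = (-2)-1 = -3
x=9: %3==0, count = (-3)-9 = -12
x=7: not %3==0, count = (-12)-1 = -13
x=14: not %3==0, count = (-13)-1 = -14
x=2: not %3==0, count = (-14)-1 = -15
x=3: %3==0, count = (-15)-3 = -18

-18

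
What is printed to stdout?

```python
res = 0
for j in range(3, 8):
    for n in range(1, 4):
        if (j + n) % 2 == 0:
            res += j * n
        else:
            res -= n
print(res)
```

66

j=3,n=1: even sum, res = 0+3 = 3
j=3,n=2: odd sum, res = 3-2 = 1
j=3,n=3: even sum, res = 1+9 = 10
j=4,n=1: odd sum, res = 10-1 = 9
j=4,n=2: even sum, res = 9+8 = 17
j=4,n=3: odd sum, res = 17-3 = 14
j=5,n=1: even sum, res = 14+5 = 19
j=5,n=2: odd sum, res = 19-2 = 17
j=5,n=3: even sum, res = 17+15 = 32
j=6,n=1: odd sum, res = 32-1 = 31
j=6,n=2: even sum, res = 31+12 = 43
j=6,n=3: odd sum, res = 43-3 = 40
j=7,n=1: even sum, res = 40+7 = 47
j=7,n=2: odd sum, res = 47-2 = 45
j=7,n=3: even sum, res = 45+21 = 66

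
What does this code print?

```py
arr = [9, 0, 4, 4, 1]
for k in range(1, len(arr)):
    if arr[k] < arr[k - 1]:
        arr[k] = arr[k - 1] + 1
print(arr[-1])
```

k=1: 0<9, arr[1] = 9+1 = 10 → [9, 10, 4, 4, 1]
k=2: 4<10, arr[2] = 10+1 = 11 → [9, 10, 11, 4, 1]
k=3: 4<11, arr[3] = 11+1 = 12 → [9, 10, 11, 12, 1]
k=4: 1<12, arr[4] = 12+1 = 13 → [9, 10, 11, 12, 13]

13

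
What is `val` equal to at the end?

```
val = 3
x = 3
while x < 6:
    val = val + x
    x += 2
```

11

x=3: val = 3+3 = 6
x=5: val = 6+5 = 11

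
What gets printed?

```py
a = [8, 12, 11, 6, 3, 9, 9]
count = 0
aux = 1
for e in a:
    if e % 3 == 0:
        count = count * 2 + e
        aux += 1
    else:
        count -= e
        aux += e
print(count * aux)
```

e=8: not %3==0, count = 0-8 = -8; aux=9
e=12: %3==0, count = (-8)*2+12 = -4; aux=10
e=11: not %3==0, count = (-4)-11 = -15; aux=21
e=6: %3==0, count = (-15)*2+6 = -24; aux=22
e=3: %3==0, count = (-24)*2+3 = -45; aux=23
e=9: %3==0, count = (-45)*2+9 = -81; aux=24
e=9: %3==0, count = (-81)*2+9 = -153; aux=25
count*aux = (-153)*25 = -3825

-3825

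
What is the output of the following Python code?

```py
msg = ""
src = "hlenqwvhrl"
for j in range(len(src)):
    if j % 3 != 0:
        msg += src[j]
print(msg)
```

leqwhr

j=0: skip
j=1: add 'l' → 'l'
j=2: add 'e' → 'le'
j=3: skip
j=4: add 'q' → 'leq'
j=5: add 'w' → 'leqw'
j=6: skip
j=7: add 'h' → 'leqwh'
j=8: add 'r' → 'leqwhr'
j=9: skip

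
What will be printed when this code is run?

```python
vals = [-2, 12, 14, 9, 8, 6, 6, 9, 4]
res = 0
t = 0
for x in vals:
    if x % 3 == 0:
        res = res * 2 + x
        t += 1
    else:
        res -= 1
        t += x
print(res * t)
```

x=-2: not %3==0, res = 0-1 = -1; t=-2
x=12: %3==0, res = (-1)*2+12 = 10; t=-1
x=14: not %3==0, res = 10-1 = 9; t=13
x=9: %3==0, res = 9*2+9 = 27; t=14
x=8: not %3==0, res = 27-1 = 26; t=22
x=6: %3==0, res = 26*2+6 = 58; t=23
x=6: %3==0, res = 58*2+6 = 122; t=24
x=9: %3==0, res = 122*2+9 = 253; t=25
x=4: not %3==0, res = 253-1 = 252; t=29
res*t = 252*29 = 7308

7308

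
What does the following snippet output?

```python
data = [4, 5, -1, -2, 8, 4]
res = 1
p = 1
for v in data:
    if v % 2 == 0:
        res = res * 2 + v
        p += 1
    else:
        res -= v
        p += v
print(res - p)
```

v=4: even, res = 1*2+4 = 6; p=2
v=5: not even, res = 6-5 = 1; p=7
v=-1: not even, res = 1-(-1) = 2; p=6
v=-2: even, res = 2*2+(-2) = 2; p=7
v=8: even, res = 2*2+8 = 12; p=8
v=4: even, res = 12*2+4 = 28; p=9
res-p = 28-9 = 19

19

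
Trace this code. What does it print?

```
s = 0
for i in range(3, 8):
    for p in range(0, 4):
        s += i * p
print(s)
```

150

i=3,p=0: s = 0+0 = 0
i=3,p=1: s = 0+3 = 3
i=3,p=2: s = 3+6 = 9
i=3,p=3: s = 9+9 = 18
i=4,p=0: s = 18+0 = 18
i=4,p=1: s = 18+4 = 22
i=4,p=2: s = 22+8 = 30
i=4,p=3: s = 30+12 = 42
i=5,p=0: s = 42+0 = 42
i=5,p=1: s = 42+5 = 47
i=5,p=2: s = 47+10 = 57
i=5,p=3: s = 57+15 = 72
i=6,p=0: s = 72+0 = 72
i=6,p=1: s = 72+6 = 78
i=6,p=2: s = 78+12 = 90
i=6,p=3: s = 90+18 = 108
i=7,p=0: s = 108+0 = 108
i=7,p=1: s = 108+7 = 115
i=7,p=2: s = 115+14 = 129
i=7,p=3: s = 129+21 = 150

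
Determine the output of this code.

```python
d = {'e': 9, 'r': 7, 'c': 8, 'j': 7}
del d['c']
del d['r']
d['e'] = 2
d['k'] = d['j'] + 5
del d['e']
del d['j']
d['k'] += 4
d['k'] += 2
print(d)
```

{'k': 18}

del 'c' → {'e': 9, 'r': 7, 'j': 7}
del 'r' → {'e': 9, 'j': 7}
d['e'] = 2 → {'e': 2, 'j': 7}
d['k'] = d['j']+5 = 12 → {'e': 2, 'j': 7, 'k': 12}
del 'e' → {'j': 7, 'k': 12}
del 'j' → {'k': 12}
d['k'] = 12+4 = 16 → {'k': 16}
d['k'] = 16+2 = 18 → {'k': 18}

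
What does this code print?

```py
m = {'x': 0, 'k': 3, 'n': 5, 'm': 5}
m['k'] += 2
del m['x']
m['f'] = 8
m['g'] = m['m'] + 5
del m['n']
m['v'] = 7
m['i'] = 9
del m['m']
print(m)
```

{'k': 5, 'f': 8, 'g': 10, 'v': 7, 'i': 9}

m['k'] = 3+2 = 5 → {'x': 0, 'k': 5, 'n': 5, 'm': 5}
del 'x' → {'k': 5, 'n': 5, 'm': 5}
m['f'] = 8 → {'k': 5, 'n': 5, 'm': 5, 'f': 8}
m['g'] = m['m']+5 = 10 → {'k': 5, 'n': 5, 'm': 5, 'f': 8, 'g': 10}
del 'n' → {'k': 5, 'm': 5, 'f': 8, 'g': 10}
m['v'] = 7 → {'k': 5, 'm': 5, 'f': 8, 'g': 10, 'v': 7}
m['i'] = 9 → {'k': 5, 'm': 5, 'f': 8, 'g': 10, 'v': 7, 'i': 9}
del 'm' → {'k': 5, 'f': 8, 'g': 10, 'v': 7, 'i': 9}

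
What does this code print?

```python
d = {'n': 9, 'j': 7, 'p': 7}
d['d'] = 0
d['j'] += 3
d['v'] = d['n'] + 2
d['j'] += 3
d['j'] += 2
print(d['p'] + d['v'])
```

d['d'] = 0 → {'n': 9, 'j': 7, 'p': 7, 'd': 0}
d['j'] = 7+3 = 10 → {'n': 9, 'j': 10, 'p': 7, 'd': 0}
d['v'] = d['n']+2 = 11 → {'n': 9, 'j': 10, 'p': 7, 'd': 0, 'v': 11}
d['j'] = 10+3 = 13 → {'n': 9, 'j': 13, 'p': 7, 'd': 0, 'v': 11}
d['j'] = 13+2 = 15 → {'n': 9, 'j': 15, 'p': 7, 'd': 0, 'v': 11}
d['p']+d['v'] = 7+11 = 18

18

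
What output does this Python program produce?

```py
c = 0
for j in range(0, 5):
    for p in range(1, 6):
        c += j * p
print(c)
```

150

j=0,p=1: c = 0+0 = 0
j=0,p=2: c = 0+0 = 0
j=0,p=3: c = 0+0 = 0
j=0,p=4: c = 0+0 = 0
j=0,p=5: c = 0+0 = 0
j=1,p=1: c = 0+1 = 1
j=1,p=2: c = 1+2 = 3
j=1,p=3: c = 3+3 = 6
j=1,p=4: c = 6+4 = 10
j=1,p=5: c = 10+5 = 15
j=2,p=1: c = 15+2 = 17
j=2,p=2: c = 17+4 = 21
j=2,p=3: c = 21+6 = 27
j=2,p=4: c = 27+8 = 35
j=2,p=5: c = 35+10 = 45
j=3,p=1: c = 45+3 = 48
j=3,p=2: c = 48+6 = 54
j=3,p=3: c = 54+9 = 63
j=3,p=4: c = 63+12 = 75
j=3,p=5: c = 75+15 = 90
j=4,p=1: c = 90+4 = 94
j=4,p=2: c = 94+8 = 102
j=4,p=3: c = 102+12 = 114
j=4,p=4: c = 114+16 = 130
j=4,p=5: c = 130+20 = 150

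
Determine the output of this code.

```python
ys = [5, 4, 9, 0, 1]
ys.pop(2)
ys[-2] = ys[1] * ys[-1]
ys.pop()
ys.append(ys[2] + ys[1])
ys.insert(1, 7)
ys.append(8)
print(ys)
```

pop(2) removes 9 → [5, 4, 0, 1]
ys[-2] = ys[1]*ys[-1] = 4*1 = 4 → [5, 4, 4, 1]
pop() removes 1 → [5, 4, 4]
append ys[2]+ys[1] = 4+4 = 8 → [5, 4, 4, 8]
insert 7 at 1 → [5, 7, 4, 4, 8]
append 8 → [5, 7, 4, 4, 8, 8]

[5, 7, 4, 4, 8, 8]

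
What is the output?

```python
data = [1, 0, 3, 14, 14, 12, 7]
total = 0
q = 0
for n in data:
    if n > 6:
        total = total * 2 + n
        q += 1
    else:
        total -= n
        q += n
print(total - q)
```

127

n=1: not >6, total = 0-1 = -1; q=1
n=0: not >6, total = (-1)-0 = -1; q=1
n=3: not >6, total = (-1)-3 = -4; q=4
n=14: >6, total = (-4)*2+14 = 6; q=5
n=14: >6, total = 6*2+14 = 26; q=6
n=12: >6, total = 26*2+12 = 64; q=7
n=7: >6, total = 64*2+7 = 135; q=8
total-q = 135-8 = 127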